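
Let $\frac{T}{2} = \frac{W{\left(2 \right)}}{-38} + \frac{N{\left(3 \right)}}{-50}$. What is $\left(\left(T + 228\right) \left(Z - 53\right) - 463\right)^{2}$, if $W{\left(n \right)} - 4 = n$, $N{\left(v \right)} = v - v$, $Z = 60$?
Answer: $\frac{461605225}{361} \approx 1.2787 \cdot 10^{6}$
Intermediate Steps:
$N{\left(v \right)} = 0$
$W{\left(n \right)} = 4 + n$
$T = - \frac{6}{19}$ ($T = 2 \left(\frac{4 + 2}{-38} + \frac{0}{-50}\right) = 2 \left(6 \left(- \frac{1}{38}\right) + 0 \left(- \frac{1}{50}\right)\right) = 2 \left(- \frac{3}{19} + 0\right) = 2 \left(- \frac{3}{19}\right) = - \frac{6}{19} \approx -0.31579$)
$\left(\left(T + 228\right) \left(Z - 53\right) - 463\right)^{2} = \left(\left(- \frac{6}{19} + 228\right) \left(60 - 53\right) - 463\right)^{2} = \left(\frac{4326}{19} \cdot 7 - 463\right)^{2} = \left(\frac{30282}{19} - 463\right)^{2} = \left(\frac{21485}{19}\right)^{2} = \frac{461605225}{361}$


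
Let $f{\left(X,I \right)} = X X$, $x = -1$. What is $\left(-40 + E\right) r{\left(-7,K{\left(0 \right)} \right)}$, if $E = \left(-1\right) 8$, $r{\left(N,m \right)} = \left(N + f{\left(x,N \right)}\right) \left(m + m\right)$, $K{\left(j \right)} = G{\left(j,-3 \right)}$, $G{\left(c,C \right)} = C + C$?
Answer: $-3456$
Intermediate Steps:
$G{\left(c,C \right)} = 2 C$
$K{\left(j \right)} = -6$ ($K{\left(j \right)} = 2 \left(-3\right) = -6$)
$f{\left(X,I \right)} = X^{2}$
$r{\left(N,m \right)} = 2 m \left(1 + N\right)$ ($r{\left(N,m \right)} = \left(N + \left(-1\right)^{2}\right) \left(m + m\right) = \left(N + 1\right) 2 m = \left(1 + N\right) 2 m = 2 m \left(1 + N\right)$)
$E = -8$
$\left(-40 + E\right) r{\left(-7,K{\left(0 \right)} \right)} = \left(-40 - 8\right) 2 \left(-6\right) \left(1 - 7\right) = - 48 \cdot 2 \left(-6\right) \left(-6\right) = \left(-48\right) 72 = -3456$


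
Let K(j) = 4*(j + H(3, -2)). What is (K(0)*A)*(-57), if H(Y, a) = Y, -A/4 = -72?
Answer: -196992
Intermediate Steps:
A = 288 (A = -4*(-72) = 288)
K(j) = 12 + 4*j (K(j) = 4*(j + 3) = 4*(3 + j) = 12 + 4*j)
(K(0)*A)*(-57) = ((12 + 4*0)*288)*(-57) = ((12 + 0)*288)*(-57) = (12*288)*(-57) = 3456*(-57) = -196992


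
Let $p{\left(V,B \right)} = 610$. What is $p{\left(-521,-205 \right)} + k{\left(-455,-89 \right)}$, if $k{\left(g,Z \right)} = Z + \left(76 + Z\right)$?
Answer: $508$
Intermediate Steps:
$k{\left(g,Z \right)} = 76 + 2 Z$
$p{\left(-521,-205 \right)} + k{\left(-455,-89 \right)} = 610 + \left(76 + 2 \left(-89\right)\right) = 610 + \left(76 - 178\right) = 610 - 102 = 508$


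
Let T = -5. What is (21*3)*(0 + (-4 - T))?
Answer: 63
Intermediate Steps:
(21*3)*(0 + (-4 - T)) = (21*3)*(0 + (-4 - 1*(-5))) = 63*(0 + (-4 + 5)) = 63*(0 + 1) = 63*1 = 63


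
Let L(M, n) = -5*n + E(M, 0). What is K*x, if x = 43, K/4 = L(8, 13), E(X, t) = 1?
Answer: -11008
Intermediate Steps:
L(M, n) = 1 - 5*n (L(M, n) = -5*n + 1 = 1 - 5*n)
K = -256 (K = 4*(1 - 5*13) = 4*(1 - 65) = 4*(-64) = -256)
K*x = -256*43 = -11008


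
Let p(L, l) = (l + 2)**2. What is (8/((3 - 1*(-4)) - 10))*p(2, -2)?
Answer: 0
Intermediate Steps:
p(L, l) = (2 + l)**2
(8/((3 - 1*(-4)) - 10))*p(2, -2) = (8/((3 - 1*(-4)) - 10))*(2 - 2)**2 = (8/((3 + 4) - 10))*0**2 = (8/(7 - 10))*0 = (8/(-3))*0 = (8*(-1/3))*0 = -8/3*0 = 0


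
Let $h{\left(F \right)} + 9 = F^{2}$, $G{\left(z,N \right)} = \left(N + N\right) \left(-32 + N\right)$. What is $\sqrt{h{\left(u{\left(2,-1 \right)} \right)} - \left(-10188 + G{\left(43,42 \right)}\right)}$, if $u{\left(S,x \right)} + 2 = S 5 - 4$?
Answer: $\sqrt{9355} \approx 96.721$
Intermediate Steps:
$G{\left(z,N \right)} = 2 N \left(-32 + N\right)$
$u{\left(S,x \right)} = -6 + 5 S$ ($u{\left(S,x \right)} = -2 + \left(S 5 - 4\right) = -2 + \left(5 S - 4\right) = -2 + \left(-4 + 5 S\right) = -6 + 5 S$)
$h{\left(F \right)} = -9 + F^{2}$
$\sqrt{h{\left(u{\left(2,-1 \right)} \right)} - \left(-10188 + G{\left(43,42 \right)}\right)} = \sqrt{\left(-9 + \left(-6 + 5 \cdot 2\right)^{2}\right) + \left(10188 - 2 \cdot 42 \left(-32 + 42\right)\right)} = \sqrt{\left(-9 + \left(-6 + 10\right)^{2}\right) + \left(10188 - 2 \cdot 42 \cdot 10\right)} = \sqrt{\left(-9 + 4^{2}\right) + \left(10188 - 840\right)} = \sqrt{\left(-9 + 16\right) + \left(10188 - 840\right)} = \sqrt{7 + 9348} = \sqrt{9355}$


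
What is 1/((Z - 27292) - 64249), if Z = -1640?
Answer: -1/93181 ≈ -1.0732e-5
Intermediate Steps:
1/((Z - 27292) - 64249) = 1/((-1640 - 27292) - 64249) = 1/(-28932 - 64249) = 1/(-93181) = -1/93181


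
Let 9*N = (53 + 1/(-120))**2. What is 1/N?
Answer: 129600/40436881 ≈ 0.0032050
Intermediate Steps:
N = 40436881/129600 (N = (53 + 1/(-120))**2/9 = (53 - 1/120)**2/9 = (6359/120)**2/9 = (1/9)*(40436881/14400) = 40436881/129600 ≈ 312.01)
1/N = 1/(40436881/129600) = 129600/40436881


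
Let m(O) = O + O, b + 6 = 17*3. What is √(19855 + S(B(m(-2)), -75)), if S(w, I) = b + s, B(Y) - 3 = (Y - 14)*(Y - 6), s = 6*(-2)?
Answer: 4*√1243 ≈ 141.02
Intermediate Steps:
b = 45 (b = -6 + 17*3 = -6 + 51 = 45)
m(O) = 2*O
s = -12
B(Y) = 3 + (-14 + Y)*(-6 + Y) (B(Y) = 3 + (Y - 14)*(Y - 6) = 3 + (-14 + Y)*(-6 + Y))
S(w, I) = 33 (S(w, I) = 45 - 12 = 33)
√(19855 + S(B(m(-2)), -75)) = √(19855 + 33) = √19888 = 4*√1243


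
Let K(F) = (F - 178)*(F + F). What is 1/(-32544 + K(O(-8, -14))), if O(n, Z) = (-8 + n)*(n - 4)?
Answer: -1/27168 ≈ -3.6808e-5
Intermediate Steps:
O(n, Z) = (-8 + n)*(-4 + n)
K(F) = 2*F*(-178 + F) (K(F) = (-178 + F)*(2*F) = 2*F*(-178 + F))
1/(-32544 + K(O(-8, -14))) = 1/(-32544 + 2*(32 + (-8)² - 12*(-8))*(-178 + (32 + (-8)² - 12*(-8)))) = 1/(-32544 + 2*(32 + 64 + 96)*(-178 + (32 + 64 + 96))) = 1/(-32544 + 2*192*(-178 + 192)) = 1/(-32544 + 2*192*14) = 1/(-32544 + 5376) = 1/(-27168) = -1/27168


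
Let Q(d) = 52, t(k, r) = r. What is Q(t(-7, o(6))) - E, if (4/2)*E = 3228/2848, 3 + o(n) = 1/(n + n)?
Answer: 73241/1424 ≈ 51.433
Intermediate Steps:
o(n) = -3 + 1/(2*n) (o(n) = -3 + 1/(n + n) = -3 + 1/(2*n))
E = 807/1424 (E = (3228/2848)/2 = (3228*(1/2848))/2 = (½)*(807/712) = 807/1424 ≈ 0.56671)
Q(t(-7, o(6))) - E = 52 - 1*807/1424 = 52 - 807/1424 = 73241/1424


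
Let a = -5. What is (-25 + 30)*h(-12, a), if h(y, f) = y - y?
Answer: 0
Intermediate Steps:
h(y, f) = 0
(-25 + 30)*h(-12, a) = (-25 + 30)*0 = 5*0 = 0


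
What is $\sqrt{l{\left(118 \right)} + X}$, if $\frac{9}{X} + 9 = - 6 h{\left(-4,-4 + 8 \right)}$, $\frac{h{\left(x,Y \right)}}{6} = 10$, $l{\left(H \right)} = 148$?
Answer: $\frac{\sqrt{248747}}{41} \approx 12.165$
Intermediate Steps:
$h{\left(x,Y \right)} = 60$ ($h{\left(x,Y \right)} = 6 \cdot 10 = 60$)
$X = - \frac{1}{41}$ ($X = \frac{9}{-9 - 360} = \frac{9}{-369} = 9 \left(- \frac{1}{369}\right) = - \frac{1}{41} \approx -0.02439$)
$\sqrt{l{\left(118 \right)} + X} = \sqrt{148 - \frac{1}{41}} = \sqrt{\frac{6067}{41}} = \frac{\sqrt{248747}}{41}$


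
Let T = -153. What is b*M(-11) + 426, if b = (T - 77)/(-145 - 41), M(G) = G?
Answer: 38353/93 ≈ 412.40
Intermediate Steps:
b = 115/93 (b = (-153 - 77)/(-145 - 41) = -230/(-186) = -230*(-1/186) = 115/93 ≈ 1.2366)
b*M(-11) + 426 = (115/93)*(-11) + 426 = -1265/93 + 426 = 38353/93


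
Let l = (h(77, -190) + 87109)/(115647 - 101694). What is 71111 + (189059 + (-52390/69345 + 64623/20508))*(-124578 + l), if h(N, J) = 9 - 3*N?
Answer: -31155590708816946425947/1322862777252 ≈ -2.3552e+10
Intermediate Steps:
l = 86887/13953 (l = ((9 - 3*77) + 87109)/(115647 - 101694) = ((9 - 231) + 87109)/13953 = (-222 + 87109)*(1/13953) = 86887*(1/13953) = 86887/13953 ≈ 6.2271)
71111 + (189059 + (-52390/69345 + 64623/20508))*(-124578 + l) = 71111 + (189059 + (-52390/69345 + 64623/20508))*(-124578 + 86887/13953) = 71111 + (189059 + (-52390*1/69345 + 64623*(1/20508)))*(-1738149947/13953) = 71111 + (189059 + (-10478/13869 + 21541/6836))*(-1738149947/13953) = 71111 + (189059 + 227124521/94808484)*(-1738149947/13953) = 71111 + (17924624301077/94808484)*(-1738149947/13953) = 71111 - 31155684778911899592919/1322862777252 = -31155590708816946425947/1322862777252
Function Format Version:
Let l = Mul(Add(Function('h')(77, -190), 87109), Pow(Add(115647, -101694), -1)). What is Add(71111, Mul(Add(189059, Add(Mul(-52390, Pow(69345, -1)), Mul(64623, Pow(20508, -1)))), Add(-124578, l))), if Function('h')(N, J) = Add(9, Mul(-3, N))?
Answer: Rational(-31155590708816946425947, 1322862777252) ≈ -2.3552e+10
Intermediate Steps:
l = Rational(86887, 13953) (l = Mul(Add(Add(9, Mul(-3, 77)), 87109), Pow(Add(115647, -101694), -1)) = Mul(Add(Add(9, -231), 87109), Pow(13953, -1)) = Mul(Add(-222, 87109), Rational(1, 13953)) = Mul(86887, Rational(1, 13953)) = Rational(86887, 13953) ≈ 6.2271)
Add(71111, Mul(Add(189059, Add(Mul(-52390, Pow(69345, -1)), Mul(64623, Pow(20508, -1)))), Add(-124578, l))) = Add(71111, Mul(Add(189059, Add(Mul(-52390, Pow(69345, -1)), Mul(64623, Pow(20508, -1)))), Add(-124578, Rational(86887, 13953)))) = Add(71111, Mul(Add(189059, Add(Mul(-52390, Rational(1, 69345)), Mul(64623, Rational(1, 20508)))), Rational(-1738149947, 13953))) = Add(71111, Mul(Add(189059, Add(Rational(-10478, 13869), Rational(21541, 6836))), Rational(-1738149947, 13953))) = Add(71111, Mul(Add(189059, Rational(227124521, 94808484)), Rational(-1738149947, 13953))) = Add(71111, Mul(Rational(17924624301077, 94808484), Rational(-1738149947, 13953))) = Add(71111, Rational(-31155684778911899592919, 1322862777252)) = Rational(-31155590708816946425947, 1322862777252)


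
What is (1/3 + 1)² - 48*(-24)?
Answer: 10384/9 ≈ 1153.8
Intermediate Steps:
(1/3 + 1)² - 48*(-24) = (⅓ + 1)² + 1152 = (4/3)² + 1152 = 16/9 + 1152 = 10384/9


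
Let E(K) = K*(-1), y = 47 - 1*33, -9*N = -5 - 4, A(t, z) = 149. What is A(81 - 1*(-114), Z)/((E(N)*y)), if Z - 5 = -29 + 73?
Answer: -149/14 ≈ -10.643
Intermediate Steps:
Z = 49 (Z = 5 + (-29 + 73) = 5 + 44 = 49)
N = 1 (N = -(-5 - 4)/9 = -1/9*(-9) = 1)
y = 14 (y = 47 - 33 = 14)
E(K) = -K
A(81 - 1*(-114), Z)/((E(N)*y)) = 149/((-1*1*14)) = 149/((-1*14)) = 149/(-14) = 149*(-1/14) = -149/14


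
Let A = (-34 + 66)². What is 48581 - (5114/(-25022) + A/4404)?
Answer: 669183989432/13774611 ≈ 48581.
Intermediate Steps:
A = 1024 (A = 32² = 1024)
48581 - (5114/(-25022) + A/4404) = 48581 - (5114/(-25022) + 1024/4404) = 48581 - (5114*(-1/25022) + 1024*(1/4404)) = 48581 - (-2557/12511 + 256/1101) = 48581 - 1*387559/13774611 = 48581 - 387559/13774611 = 669183989432/13774611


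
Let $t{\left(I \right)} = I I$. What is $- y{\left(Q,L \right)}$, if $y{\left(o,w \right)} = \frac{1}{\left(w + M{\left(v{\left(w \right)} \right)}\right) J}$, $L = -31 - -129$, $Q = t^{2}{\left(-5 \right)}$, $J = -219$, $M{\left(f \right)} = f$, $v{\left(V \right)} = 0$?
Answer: $\frac{1}{21462} \approx 4.6594 \cdot 10^{-5}$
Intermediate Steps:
$t{\left(I \right)} = I^{2}$
$Q = 625$ ($Q = \left(\left(-5\right)^{2}\right)^{2} = 25^{2} = 625$)
$L = 98$ ($L = -31 + 129 = 98$)
$y{\left(o,w \right)} = - \frac{1}{219 w}$ ($y{\left(o,w \right)} = \frac{1}{\left(w + 0\right) \left(-219\right)} = \frac{1}{w} \left(- \frac{1}{219}\right) = - \frac{1}{219 w}$)
$- y{\left(Q,L \right)} = - \frac{-1}{219 \cdot 98} = \left(-1\right) \left(- \frac{1}{21462}\right) = \frac{1}{21462}$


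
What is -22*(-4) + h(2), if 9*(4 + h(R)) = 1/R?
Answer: 1513/18 ≈ 84.056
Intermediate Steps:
h(R) = -4 + 1/(9*R)
-22*(-4) + h(2) = -22*(-4) + (-4 + (1/9)/2) = 88 + (-4 + (1/9)*(1/2)) = 88 + (-4 + 1/18) = 88 - 71/18 = 1513/18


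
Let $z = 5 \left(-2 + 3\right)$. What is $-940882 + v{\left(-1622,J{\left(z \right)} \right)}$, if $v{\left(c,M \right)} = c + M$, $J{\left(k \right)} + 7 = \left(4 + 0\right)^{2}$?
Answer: $-942495$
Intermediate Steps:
$z = 5$ ($z = 5 \cdot 1 = 5$)
$J{\left(k \right)} = 9$ ($J{\left(k \right)} = -7 + \left(4 + 0\right)^{2} = -7 + 4^{2} = -7 + 16 = 9$)
$v{\left(c,M \right)} = M + c$
$-940882 + v{\left(-1622,J{\left(z \right)} \right)} = -940882 + \left(9 - 1622\right) = -940882 - 1613 = -942495$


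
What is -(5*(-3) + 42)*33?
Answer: -891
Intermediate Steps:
-(5*(-3) + 42)*33 = -(-15 + 42)*33 = -27*33 = -1*891 = -891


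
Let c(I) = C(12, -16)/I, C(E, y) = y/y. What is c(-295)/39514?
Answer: -1/11656630 ≈ -8.5788e-8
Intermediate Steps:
C(E, y) = 1
c(I) = 1/I
c(-295)/39514 = 1/(-295*39514) = -1/295*1/39514 = -1/11656630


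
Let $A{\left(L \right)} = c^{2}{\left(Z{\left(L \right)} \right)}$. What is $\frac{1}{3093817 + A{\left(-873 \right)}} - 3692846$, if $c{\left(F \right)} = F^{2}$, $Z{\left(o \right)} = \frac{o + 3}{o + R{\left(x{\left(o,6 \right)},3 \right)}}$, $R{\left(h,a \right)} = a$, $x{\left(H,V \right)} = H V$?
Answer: $- \frac{11424993426027}{3093818} \approx -3.6928 \cdot 10^{6}$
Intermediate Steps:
$Z{\left(o \right)} = 1$ ($Z{\left(o \right)} = \frac{o + 3}{o + 3} = \frac{3 + o}{3 + o} = 1$)
$A{\left(L \right)} = 1$ ($A{\left(L \right)} = \left(1^{2}\right)^{2} = 1^{2} = 1$)
$\frac{1}{3093817 + A{\left(-873 \right)}} - 3692846 = \frac{1}{3093817 + 1} - 3692846 = \frac{1}{3093818} - 3692846 = - \frac{11424993426027}{3093818}$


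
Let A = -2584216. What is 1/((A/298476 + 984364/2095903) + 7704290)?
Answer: 156394185957/1204904882312396084 ≈ 1.2980e-7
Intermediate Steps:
1/((A/298476 + 984364/2095903) + 7704290) = 1/((-2584216/298476 + 984364/2095903) + 7704290) = 1/((-2584216*1/298476 + 984364*(1/2095903)) + 7704290) = 1/((-646054/74619 + 984364/2095903) + 7704290) = 1/(-1280614259446/156394185957 + 7704290) = 1/(1204904882312396084/156394185957) = 156394185957/1204904882312396084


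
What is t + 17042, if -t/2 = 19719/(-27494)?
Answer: 234296093/13747 ≈ 17043.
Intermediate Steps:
t = 19719/13747 (t = -39438/(-27494) = -39438*(-1)/27494 = -2*(-19719/27494) = 19719/13747 ≈ 1.4344)
t + 17042 = 19719/13747 + 17042 = 234296093/13747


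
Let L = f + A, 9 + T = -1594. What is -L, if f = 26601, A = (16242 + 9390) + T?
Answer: -50630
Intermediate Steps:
T = -1603 (T = -9 - 1594 = -1603)
A = 24029 (A = (16242 + 9390) - 1603 = 25632 - 1603 = 24029)
L = 50630 (L = 26601 + 24029 = 50630)
-L = -1*50630 = -50630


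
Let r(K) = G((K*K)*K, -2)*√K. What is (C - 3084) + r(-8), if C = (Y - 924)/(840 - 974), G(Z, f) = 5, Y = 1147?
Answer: -413479/134 + 10*I*√2 ≈ -3085.7 + 14.142*I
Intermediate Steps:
C = -223/134 (C = (1147 - 924)/(840 - 974) = 223/(-134) = 223*(-1/134) = -223/134 ≈ -1.6642)
r(K) = 5*√K
(C - 3084) + r(-8) = (-223/134 - 3084) + 5*√(-8) = -413479/134 + 5*(2*I*√2) = -413479/134 + 10*I*√2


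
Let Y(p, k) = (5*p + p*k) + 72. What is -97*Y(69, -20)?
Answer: 93411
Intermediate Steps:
Y(p, k) = 72 + 5*p + k*p (Y(p, k) = (5*p + k*p) + 72 = 72 + 5*p + k*p)
-97*Y(69, -20) = -97*(72 + 5*69 - 20*69) = -97*(72 + 345 - 1380) = -97*(-963) = 93411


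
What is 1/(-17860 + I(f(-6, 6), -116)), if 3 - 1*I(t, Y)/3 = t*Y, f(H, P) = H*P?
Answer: -1/30379 ≈ -3.2917e-5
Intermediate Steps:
I(t, Y) = 9 - 3*Y*t (I(t, Y) = 9 - 3*t*Y = 9 - 3*Y*t)
1/(-17860 + I(f(-6, 6), -116)) = 1/(-17860 + (9 - 3*(-116)*(-6*6))) = 1/(-17860 + (9 - 3*(-116)*(-36))) = 1/(-17860 + (9 - 12528)) = 1/(-17860 - 12519) = 1/(-30379) = -1/30379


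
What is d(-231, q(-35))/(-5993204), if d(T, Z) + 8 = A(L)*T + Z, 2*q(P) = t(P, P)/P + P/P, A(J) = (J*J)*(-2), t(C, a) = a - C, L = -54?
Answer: -2694369/11986408 ≈ -0.22479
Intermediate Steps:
A(J) = -2*J² (A(J) = J²*(-2) = -2*J²)
q(P) = ½ (q(P) = ((P - P)/P + P/P)/2 = (0/P + 1)/2 = (0 + 1)/2 = (½)*1 = ½)
d(T, Z) = -8 + Z - 5832*T (d(T, Z) = -8 + ((-2*(-54)²)*T + Z) = -8 + ((-2*2916)*T + Z) = -8 + (-5832*T + Z) = -8 + (Z - 5832*T) = -8 + Z - 5832*T)
d(-231, q(-35))/(-5993204) = (-8 + ½ - 5832*(-231))/(-5993204) = (-8 + ½ + 1347192)*(-1/5993204) = (2694369/2)*(-1/5993204) = -2694369/11986408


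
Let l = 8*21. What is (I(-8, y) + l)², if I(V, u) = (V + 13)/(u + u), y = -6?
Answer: 4044121/144 ≈ 28084.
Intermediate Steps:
I(V, u) = (13 + V)/(2*u) (I(V, u) = (13 + V)/((2*u)) = (13 + V)*(1/(2*u)) = (13 + V)/(2*u))
l = 168
(I(-8, y) + l)² = ((½)*(13 - 8)/(-6) + 168)² = ((½)*(-⅙)*5 + 168)² = (-5/12 + 168)² = (2011/12)² = 4044121/144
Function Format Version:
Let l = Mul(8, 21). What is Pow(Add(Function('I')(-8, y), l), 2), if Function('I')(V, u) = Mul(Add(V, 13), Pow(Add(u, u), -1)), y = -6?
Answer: Rational(4044121, 144) ≈ 28084.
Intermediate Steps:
Function('I')(V, u) = Mul(Rational(1, 2), Pow(u, -1), Add(13, V)) (Function('I')(V, u) = Mul(Add(13, V), Pow(Mul(2, u), -1)) = Mul(Add(13, V), Mul(Rational(1, 2), Pow(u, -1))) = Mul(Rational(1, 2), Pow(u, -1), Add(13, V)))
l = 168
Pow(Add(Function('I')(-8, y), l), 2) = Pow(Add(Mul(Rational(1, 2), Pow(-6, -1), Add(13, -8)), 168), 2) = Pow(Add(Mul(Rational(1, 2), Rational(-1, 6), 5), 168), 2) = Pow(Add(Rational(-5, 12), 168), 2) = Pow(Rational(2011, 12), 2) = Rational(4044121, 144)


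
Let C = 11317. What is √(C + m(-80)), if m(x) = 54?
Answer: √11371 ≈ 106.63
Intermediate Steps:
√(C + m(-80)) = √(11317 + 54) = √11371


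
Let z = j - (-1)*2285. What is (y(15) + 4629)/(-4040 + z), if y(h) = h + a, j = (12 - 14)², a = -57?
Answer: -4587/1751 ≈ -2.6196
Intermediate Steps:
j = 4 (j = (-2)² = 4)
y(h) = -57 + h (y(h) = h - 57 = -57 + h)
z = 2289 (z = 4 - (-1)*2285 = 4 - 1*(-2285) = 4 + 2285 = 2289)
(y(15) + 4629)/(-4040 + z) = ((-57 + 15) + 4629)/(-4040 + 2289) = (-42 + 4629)/(-1751) = 4587*(-1/1751) = -4587/1751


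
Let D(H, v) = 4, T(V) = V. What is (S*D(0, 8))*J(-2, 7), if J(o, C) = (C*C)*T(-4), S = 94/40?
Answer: -9212/5 ≈ -1842.4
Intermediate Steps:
S = 47/20 (S = 94*(1/40) = 47/20 ≈ 2.3500)
J(o, C) = -4*C**2 (J(o, C) = (C*C)*(-4) = C**2*(-4) = -4*C**2)
(S*D(0, 8))*J(-2, 7) = ((47/20)*4)*(-4*7**2) = 47*(-4*49)/5 = (47/5)*(-196) = -9212/5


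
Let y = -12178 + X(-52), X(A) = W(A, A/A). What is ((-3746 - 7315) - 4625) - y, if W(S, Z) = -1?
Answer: -3507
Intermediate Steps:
X(A) = -1
y = -12179 (y = -12178 - 1 = -12179)
((-3746 - 7315) - 4625) - y = ((-3746 - 7315) - 4625) - 1*(-12179) = (-11061 - 4625) + 12179 = -15686 + 12179 = -3507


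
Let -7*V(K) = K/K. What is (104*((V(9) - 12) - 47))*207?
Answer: -8912592/7 ≈ -1.2732e+6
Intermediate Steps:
V(K) = -⅐ (V(K) = -K/(7*K) = -⅐*1 = -⅐)
(104*((V(9) - 12) - 47))*207 = (104*((-⅐ - 12) - 47))*207 = (104*(-85/7 - 47))*207 = (104*(-414/7))*207 = -43056/7*207 = -8912592/7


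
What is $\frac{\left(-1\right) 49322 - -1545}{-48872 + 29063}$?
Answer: $\frac{47777}{19809} \approx 2.4119$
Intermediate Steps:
$\frac{\left(-1\right) 49322 - -1545}{-48872 + 29063} = \frac{-49322 + \left(-65 + 1610\right)}{-19809} = \left(-49322 + 1545\right) \left(- \frac{1}{19809}\right) = \left(-47777\right) \left(- \frac{1}{19809}\right) = \frac{47777}{19809}$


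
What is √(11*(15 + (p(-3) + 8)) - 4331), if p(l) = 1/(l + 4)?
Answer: 7*I*√83 ≈ 63.773*I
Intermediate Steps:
p(l) = 1/(4 + l)
√(11*(15 + (p(-3) + 8)) - 4331) = √(11*(15 + (1/(4 - 3) + 8)) - 4331) = √(11*(15 + (1/1 + 8)) - 4331) = √(11*(15 + (1 + 8)) - 4331) = √(11*(15 + 9) - 4331) = √(11*24 - 4331) = √(264 - 4331) = √(-4067) = 7*I*√83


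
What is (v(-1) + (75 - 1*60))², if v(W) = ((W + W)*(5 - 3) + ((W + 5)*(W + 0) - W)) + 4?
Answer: 144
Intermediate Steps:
v(W) = 4 + 3*W + W*(5 + W) (v(W) = ((2*W)*2 + ((5 + W)*W - W)) + 4 = (4*W + (W*(5 + W) - W)) + 4 = (4*W + (-W + W*(5 + W))) + 4 = (3*W + W*(5 + W)) + 4 = 4 + 3*W + W*(5 + W))
(v(-1) + (75 - 1*60))² = ((4 + (-1)² + 8*(-1)) + (75 - 1*60))² = ((4 + 1 - 8) + (75 - 60))² = (-3 + 15)² = 12² = 144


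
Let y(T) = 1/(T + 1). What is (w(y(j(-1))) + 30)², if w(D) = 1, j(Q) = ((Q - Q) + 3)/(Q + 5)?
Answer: 961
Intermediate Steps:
j(Q) = 3/(5 + Q) (j(Q) = (0 + 3)/(5 + Q) = 3/(5 + Q))
y(T) = 1/(1 + T)
(w(y(j(-1))) + 30)² = (1 + 30)² = 31² = 961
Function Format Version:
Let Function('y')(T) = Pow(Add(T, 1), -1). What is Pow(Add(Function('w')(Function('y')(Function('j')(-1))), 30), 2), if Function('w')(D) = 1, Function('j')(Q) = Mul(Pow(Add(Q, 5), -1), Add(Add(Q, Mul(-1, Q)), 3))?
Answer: 961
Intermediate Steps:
Function('j')(Q) = Mul(3, Pow(Add(5, Q), -1)) (Function('j')(Q) = Mul(Pow(Add(5, Q), -1), Add(0, 3)) = Mul(Pow(Add(5, Q), -1), 3) = Mul(3, Pow(Add(5, Q), -1)))
Function('y')(T) = Pow(Add(1, T), -1)
Pow(Add(Function('w')(Function('y')(Function('j')(-1))), 30), 2) = Pow(Add(1, 30), 2) = Pow(31, 2) = 961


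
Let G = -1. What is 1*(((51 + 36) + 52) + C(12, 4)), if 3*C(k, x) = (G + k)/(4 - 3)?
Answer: 428/3 ≈ 142.67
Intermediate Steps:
C(k, x) = -⅓ + k/3 (C(k, x) = ((-1 + k)/(4 - 3))/3 = ((-1 + k)/1)/3 = ((-1 + k)*1)/3 = (-1 + k)/3 = -⅓ + k/3)
1*(((51 + 36) + 52) + C(12, 4)) = 1*(((51 + 36) + 52) + (-⅓ + (⅓)*12)) = 1*((87 + 52) + (-⅓ + 4)) = 1*(139 + 11/3) = 1*(428/3) = 428/3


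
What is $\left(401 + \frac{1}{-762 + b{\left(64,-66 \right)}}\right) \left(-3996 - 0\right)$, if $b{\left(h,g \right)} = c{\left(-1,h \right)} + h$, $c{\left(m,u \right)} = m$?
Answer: $- \frac{373356936}{233} \approx -1.6024 \cdot 10^{6}$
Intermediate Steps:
$b{\left(h,g \right)} = -1 + h$
$\left(401 + \frac{1}{-762 + b{\left(64,-66 \right)}}\right) \left(-3996 - 0\right) = \left(401 + \frac{1}{-762 + \left(-1 + 64\right)}\right) \left(-3996 - 0\right) = \left(401 + \frac{1}{-762 + 63}\right) \left(-3996 + 0\right) = \left(401 + \frac{1}{-699}\right) \left(-3996\right) = \left(401 - \frac{1}{699}\right) \left(-3996\right) = \frac{280298}{699} \left(-3996\right) = - \frac{373356936}{233}$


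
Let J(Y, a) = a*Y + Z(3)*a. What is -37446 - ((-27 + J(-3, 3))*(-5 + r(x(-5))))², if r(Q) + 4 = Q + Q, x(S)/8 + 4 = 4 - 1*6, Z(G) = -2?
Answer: -19485546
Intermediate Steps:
J(Y, a) = -2*a + Y*a (J(Y, a) = a*Y - 2*a = Y*a - 2*a = -2*a + Y*a)
x(S) = -48 (x(S) = -32 + 8*(4 - 1*6) = -32 + 8*(4 - 6) = -32 + 8*(-2) = -32 - 16 = -48)
r(Q) = -4 + 2*Q (r(Q) = -4 + (Q + Q) = -4 + 2*Q)
-37446 - ((-27 + J(-3, 3))*(-5 + r(x(-5))))² = -37446 - ((-27 + 3*(-2 - 3))*(-5 + (-4 + 2*(-48))))² = -37446 - ((-27 + 3*(-5))*(-5 + (-4 - 96)))² = -37446 - ((-27 - 15)*(-5 - 100))² = -37446 - (-42*(-105))² = -37446 - 1*4410² = -37446 - 1*19448100 = -37446 - 19448100 = -19485546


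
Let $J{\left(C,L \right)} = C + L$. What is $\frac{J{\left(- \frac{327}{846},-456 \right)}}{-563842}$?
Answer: $\frac{128701}{159003444} \approx 0.00080942$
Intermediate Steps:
$\frac{J{\left(- \frac{327}{846},-456 \right)}}{-563842} = \frac{- \frac{327}{846} - 456}{-563842} = \left(\left(-327\right) \frac{1}{846} - 456\right) \left(- \frac{1}{563842}\right) = \left(- \frac{109}{282} - 456\right) \left(- \frac{1}{563842}\right) = \left(- \frac{128701}{282}\right) \left(- \frac{1}{563842}\right) = \frac{128701}{159003444}$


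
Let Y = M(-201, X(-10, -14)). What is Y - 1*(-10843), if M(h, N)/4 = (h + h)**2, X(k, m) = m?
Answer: 657259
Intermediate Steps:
M(h, N) = 16*h**2 (M(h, N) = 4*(h + h)**2 = 4*(2*h)**2 = 4*(4*h**2) = 16*h**2)
Y = 646416 (Y = 16*(-201)**2 = 16*40401 = 646416)
Y - 1*(-10843) = 646416 - 1*(-10843) = 646416 + 10843 = 657259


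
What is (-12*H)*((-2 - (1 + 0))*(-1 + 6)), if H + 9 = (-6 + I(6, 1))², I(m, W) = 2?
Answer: 1260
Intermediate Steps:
H = 7 (H = -9 + (-6 + 2)² = -9 + (-4)² = -9 + 16 = 7)
(-12*H)*((-2 - (1 + 0))*(-1 + 6)) = (-12*7)*((-2 - (1 + 0))*(-1 + 6)) = -84*(-2 - 1*1)*5 = -84*(-2 - 1)*5 = -(-252)*5 = -84*(-15) = 1260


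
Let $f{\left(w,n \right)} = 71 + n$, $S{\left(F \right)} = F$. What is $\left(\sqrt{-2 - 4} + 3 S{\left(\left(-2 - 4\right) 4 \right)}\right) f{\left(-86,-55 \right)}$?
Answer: $-1152 + 16 i \sqrt{6} \approx -1152.0 + 39.192 i$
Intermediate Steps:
$\left(\sqrt{-2 - 4} + 3 S{\left(\left(-2 - 4\right) 4 \right)}\right) f{\left(-86,-55 \right)} = \left(\sqrt{-2 - 4} + 3 \left(-2 - 4\right) 4\right) \left(71 - 55\right) = \left(\sqrt{-6} + 3 \left(\left(-6\right) 4\right)\right) 16 = \left(i \sqrt{6} + 3 \left(-24\right)\right) 16 = \left(i \sqrt{6} - 72\right) 16 = \left(-72 + i \sqrt{6}\right) 16 = -1152 + 16 i \sqrt{6}$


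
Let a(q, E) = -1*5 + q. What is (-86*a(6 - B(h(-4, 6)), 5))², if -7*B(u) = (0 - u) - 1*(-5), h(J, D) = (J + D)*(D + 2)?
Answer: 118336/49 ≈ 2415.0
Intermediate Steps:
h(J, D) = (2 + D)*(D + J) (h(J, D) = (D + J)*(2 + D) = (2 + D)*(D + J))
B(u) = -5/7 + u/7 (B(u) = -((0 - u) - 1*(-5))/7 = -(-u + 5)/7 = -(5 - u)/7 = -5/7 + u/7)
a(q, E) = -5 + q
(-86*a(6 - B(h(-4, 6)), 5))² = (-86*(-5 + (6 - (-5/7 + (6² + 2*6 + 2*(-4) + 6*(-4))/7))))² = (-86*(-5 + (6 - (-5/7 + (36 + 12 - 8 - 24)/7))))² = (-86*(-5 + (6 - (-5/7 + (⅐)*16))))² = (-86*(-5 + (6 - (-5/7 + 16/7))))² = (-86*(-5 + (6 - 1*11/7)))² = (-86*(-5 + (6 - 11/7)))² = (-86*(-5 + 31/7))² = (-86*(-4/7))² = (344/7)² = 118336/49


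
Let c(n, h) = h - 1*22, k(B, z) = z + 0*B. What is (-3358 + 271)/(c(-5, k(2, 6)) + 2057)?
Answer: -3087/2041 ≈ -1.5125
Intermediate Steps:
k(B, z) = z (k(B, z) = z + 0 = z)
c(n, h) = -22 + h (c(n, h) = h - 22 = -22 + h)
(-3358 + 271)/(c(-5, k(2, 6)) + 2057) = (-3358 + 271)/((-22 + 6) + 2057) = -3087/(-16 + 2057) = -3087/2041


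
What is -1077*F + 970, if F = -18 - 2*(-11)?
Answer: -3338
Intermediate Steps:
F = 4 (F = -18 + 22 = 4)
-1077*F + 970 = -1077*4 + 970 = -4308 + 970 = -3338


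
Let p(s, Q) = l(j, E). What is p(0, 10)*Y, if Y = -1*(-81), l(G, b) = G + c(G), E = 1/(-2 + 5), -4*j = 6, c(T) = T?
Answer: -243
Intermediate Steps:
j = -3/2 (j = -¼*6 = -3/2 ≈ -1.5000)
E = ⅓ (E = 1/3 = ⅓ ≈ 0.33333)
l(G, b) = 2*G (l(G, b) = G + G = 2*G)
p(s, Q) = -3 (p(s, Q) = 2*(-3/2) = -3)
Y = 81
p(0, 10)*Y = -3*81 = -243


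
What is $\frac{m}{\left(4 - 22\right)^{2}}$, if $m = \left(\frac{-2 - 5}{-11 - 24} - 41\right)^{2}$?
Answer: $\frac{1156}{225} \approx 5.1378$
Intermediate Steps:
$m = \frac{41616}{25}$ ($m = \left(- \frac{7}{-35} - 41\right)^{2} = \left(\left(-7\right) \left(- \frac{1}{35}\right) - 41\right)^{2} = \left(\frac{1}{5} - 41\right)^{2} = \left(- \frac{204}{5}\right)^{2} = \frac{41616}{25} \approx 1664.6$)
$\frac{m}{\left(4 - 22\right)^{2}} = \frac{41616}{25 \left(4 - 22\right)^{2}} = \frac{41616}{25 \left(-18\right)^{2}} = \frac{41616}{25 \cdot 324} = \frac{41616}{25} \cdot \frac{1}{324} = \frac{1156}{225}$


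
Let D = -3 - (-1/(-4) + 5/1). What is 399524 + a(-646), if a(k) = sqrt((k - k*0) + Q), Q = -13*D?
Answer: 399524 + I*sqrt(2155)/2 ≈ 3.9952e+5 + 23.211*I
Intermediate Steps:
D = -33/4 (D = -3 - (-1*(-1/4) + 5*1) = -3 - (1/4 + 5) = -3 - 1*21/4 = -3 - 21/4 = -33/4 ≈ -8.2500)
Q = 429/4 (Q = -13*(-33/4) = 429/4 ≈ 107.25)
a(k) = sqrt(429/4 + k) (a(k) = sqrt((k - k*0) + 429/4) = sqrt((k - 1*0) + 429/4) = sqrt((k + 0) + 429/4) = sqrt(k + 429/4) = sqrt(429/4 + k))
399524 + a(-646) = 399524 + sqrt(429 + 4*(-646))/2 = 399524 + sqrt(429 - 2584)/2 = 399524 + sqrt(-2155)/2 = 399524 + (I*sqrt(2155))/2 = 399524 + I*sqrt(2155)/2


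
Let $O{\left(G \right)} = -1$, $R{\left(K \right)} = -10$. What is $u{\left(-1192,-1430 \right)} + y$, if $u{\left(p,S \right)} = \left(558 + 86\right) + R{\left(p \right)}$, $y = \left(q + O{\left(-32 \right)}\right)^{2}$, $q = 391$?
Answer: $152734$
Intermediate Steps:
$y = 152100$ ($y = \left(391 - 1\right)^{2} = 390^{2} = 152100$)
$u{\left(p,S \right)} = 634$ ($u{\left(p,S \right)} = \left(558 + 86\right) - 10 = 644 - 10 = 634$)
$u{\left(-1192,-1430 \right)} + y = 634 + 152100 = 152734$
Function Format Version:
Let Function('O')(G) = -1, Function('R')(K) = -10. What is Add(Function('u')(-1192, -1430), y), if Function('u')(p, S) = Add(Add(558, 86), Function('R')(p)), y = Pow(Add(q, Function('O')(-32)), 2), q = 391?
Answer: 152734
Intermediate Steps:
y = 152100 (y = Pow(Add(391, -1), 2) = Pow(390, 2) = 152100)
Function('u')(p, S) = 634 (Function('u')(p, S) = Add(Add(558, 86), -10) = Add(644, -10) = 634)
Add(Function('u')(-1192, -1430), y) = Add(634, 152100) = 152734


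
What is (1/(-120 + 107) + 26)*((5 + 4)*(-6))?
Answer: -18198/13 ≈ -1399.8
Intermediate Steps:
(1/(-120 + 107) + 26)*((5 + 4)*(-6)) = (1/(-13) + 26)*(9*(-6)) = (-1/13 + 26)*(-54) = (337/13)*(-54) = -18198/13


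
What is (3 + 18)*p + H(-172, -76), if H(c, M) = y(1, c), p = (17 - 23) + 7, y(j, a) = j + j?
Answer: 23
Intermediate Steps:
y(j, a) = 2*j
p = 1 (p = -6 + 7 = 1)
H(c, M) = 2 (H(c, M) = 2*1 = 2)
(3 + 18)*p + H(-172, -76) = (3 + 18)*1 + 2 = 21*1 + 2 = 21 + 2 = 23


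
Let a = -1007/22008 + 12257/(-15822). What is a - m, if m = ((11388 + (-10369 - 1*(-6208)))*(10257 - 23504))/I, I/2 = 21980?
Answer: 49588918193777/22778775180 ≈ 2177.0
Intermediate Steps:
I = 43960 (I = 2*21980 = 43960)
a = -47614135/58035096 (a = -1007*1/22008 + 12257*(-1/15822) = -1007/22008 - 12257/15822 = -47614135/58035096 ≈ -0.82044)
m = -95736069/43960 (m = ((11388 + (-10369 - 1*(-6208)))*(10257 - 23504))/43960 = ((11388 + (-10369 + 6208))*(-13247))*(1/43960) = ((11388 - 4161)*(-13247))*(1/43960) = (7227*(-13247))*(1/43960) = -95736069*1/43960 = -95736069/43960 ≈ -2177.8)
a - m = -47614135/58035096 - 1*(-95736069/43960) = -47614135/58035096 + 95736069/43960 = 49588918193777/22778775180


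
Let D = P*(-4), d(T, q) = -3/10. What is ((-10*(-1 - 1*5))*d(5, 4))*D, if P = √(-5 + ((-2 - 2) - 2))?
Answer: 72*I*√11 ≈ 238.8*I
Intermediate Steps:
P = I*√11 (P = √(-5 + (-4 - 2)) = √(-5 - 6) = √(-11) = I*√11 ≈ 3.3166*I)
d(T, q) = -3/10 (d(T, q) = -3*⅒ = -3/10)
D = -4*I*√11 (D = (I*√11)*(-4) = -4*I*√11 ≈ -13.266*I)
((-10*(-1 - 1*5))*d(5, 4))*D = (-10*(-1 - 1*5)*(-3/10))*(-4*I*√11) = (-10*(-1 - 5)*(-3/10))*(-4*I*√11) = (-10*(-6)*(-3/10))*(-4*I*√11) = (60*(-3/10))*(-4*I*√11) = -(-72)*I*√11 = 72*I*√11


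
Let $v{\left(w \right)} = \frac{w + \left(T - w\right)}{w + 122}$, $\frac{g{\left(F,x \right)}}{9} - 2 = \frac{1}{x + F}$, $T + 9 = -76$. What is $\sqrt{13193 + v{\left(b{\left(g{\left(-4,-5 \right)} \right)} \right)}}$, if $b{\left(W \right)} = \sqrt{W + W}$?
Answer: $\sqrt{13193 - \frac{85}{122 + \sqrt{34}}} \approx 114.86$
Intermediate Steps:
$T = -85$ ($T = -9 - 76 = -85$)
$g{\left(F,x \right)} = 18 + \frac{9}{F + x}$ ($g{\left(F,x \right)} = 18 + \frac{9}{x + F} = 18 + \frac{9}{F + x}$)
$b{\left(W \right)} = \sqrt{2} \sqrt{W}$ ($b{\left(W \right)} = \sqrt{2 W} = \sqrt{2} \sqrt{W}$)
$v{\left(w \right)} = - \frac{85}{122 + w}$ ($v{\left(w \right)} = \frac{w - \left(85 + w\right)}{w + 122} = - \frac{85}{122 + w}$)
$\sqrt{13193 + v{\left(b{\left(g{\left(-4,-5 \right)} \right)} \right)}} = \sqrt{13193 - \frac{85}{122 + \sqrt{2} \sqrt{\frac{9 \left(1 + 2 \left(-4\right) + 2 \left(-5\right)\right)}{-4 - 5}}}} = \sqrt{13193 - \frac{85}{122 + \sqrt{2} \sqrt{\frac{9 \left(1 - 8 - 10\right)}{-9}}}} = \sqrt{13193 - \frac{85}{122 + \sqrt{2} \sqrt{9 \left(- \frac{1}{9}\right) \left(-17\right)}}} = \sqrt{13193 - \frac{85}{122 + \sqrt{2} \sqrt{17}}} = \sqrt{13193 - \frac{85}{122 + \sqrt{34}}}$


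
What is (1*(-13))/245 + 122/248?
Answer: 13333/30380 ≈ 0.43887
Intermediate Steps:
(1*(-13))/245 + 122/248 = -13*1/245 + 122*(1/248) = -13/245 + 61/124 = 13333/30380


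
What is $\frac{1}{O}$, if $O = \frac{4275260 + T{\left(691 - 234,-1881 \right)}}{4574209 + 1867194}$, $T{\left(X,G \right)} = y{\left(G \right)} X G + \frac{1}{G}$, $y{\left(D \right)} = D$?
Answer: $\frac{12116279043}{3049505108396} \approx 0.0039732$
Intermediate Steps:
$T{\left(X,G \right)} = \frac{1}{G} + X G^{2}$ ($T{\left(X,G \right)} = G X G + \frac{1}{G} = X G^{2} + \frac{1}{G} = \frac{1}{G} + X G^{2}$)
$O = \frac{3049505108396}{12116279043}$ ($O = \frac{4275260 + \frac{1 + \left(691 - 234\right) \left(-1881\right)^{3}}{-1881}}{4574209 + 1867194} = \frac{4275260 - \frac{1 + \left(691 - 234\right) \left(-6655280841\right)}{1881}}{6441403} = \left(4275260 - \frac{1 + 457 \left(-6655280841\right)}{1881}\right) \frac{1}{6441403} = \left(4275260 - \frac{1 - 3041463344337}{1881}\right) \frac{1}{6441403} = \left(4275260 - - \frac{3041463344336}{1881}\right) \frac{1}{6441403} = \left(4275260 + \frac{3041463344336}{1881}\right) \frac{1}{6441403} = \frac{3049505108396}{1881} \cdot \frac{1}{6441403} = \frac{3049505108396}{12116279043} \approx 251.69$)
$\frac{1}{O} = \frac{1}{\frac{3049505108396}{12116279043}} = \frac{12116279043}{3049505108396}$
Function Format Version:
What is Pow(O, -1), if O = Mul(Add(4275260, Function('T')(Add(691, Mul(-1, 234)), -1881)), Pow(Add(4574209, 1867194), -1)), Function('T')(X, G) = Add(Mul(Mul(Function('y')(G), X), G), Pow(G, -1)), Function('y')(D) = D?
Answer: Rational(12116279043, 3049505108396) ≈ 0.0039732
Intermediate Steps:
Function('T')(X, G) = Add(Pow(G, -1), Mul(X, Pow(G, 2))) (Function('T')(X, G) = Add(Mul(Mul(G, X), G), Pow(G, -1)) = Add(Mul(X, Pow(G, 2)), Pow(G, -1)) = Add(Pow(G, -1), Mul(X, Pow(G, 2))))
O = Rational(3049505108396, 12116279043) (O = Mul(Add(4275260, Mul(Pow(-1881, -1), Add(1, Mul(Add(691, Mul(-1, 234)), Pow(-1881, 3))))), Pow(Add(4574209, 1867194), -1)) = Mul(Add(4275260, Mul(Rational(-1, 1881), Add(1, Mul(Add(691, -234), -6655280841)))), Pow(6441403, -1)) = Mul(Add(4275260, Mul(Rational(-1, 1881), Add(1, Mul(457, -6655280841)))), Rational(1, 6441403)) = Mul(Add(4275260, Mul(Rational(-1, 1881), Add(1, -3041463344337))), Rational(1, 6441403)) = Mul(Add(4275260, Mul(Rational(-1, 1881), -3041463344336)), Rational(1, 6441403)) = Mul(Add(4275260, Rational(3041463344336, 1881)), Rational(1, 6441403)) = Mul(Rational(3049505108396, 1881), Rational(1, 6441403)) = Rational(3049505108396, 12116279043) ≈ 251.69)
Pow(O, -1) = Pow(Rational(3049505108396, 12116279043), -1) = Rational(12116279043, 3049505108396)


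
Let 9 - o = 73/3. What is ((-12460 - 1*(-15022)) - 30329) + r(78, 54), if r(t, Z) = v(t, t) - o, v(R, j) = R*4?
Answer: -82319/3 ≈ -27440.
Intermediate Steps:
v(R, j) = 4*R
o = -46/3 (o = 9 - 73/3 = -46/3 ≈ -15.333)
r(t, Z) = 46/3 + 4*t (r(t, Z) = 4*t - 1*(-46/3) = 4*t + 46/3 = 46/3 + 4*t)
((-12460 - 1*(-15022)) - 30329) + r(78, 54) = ((-12460 - 1*(-15022)) - 30329) + (46/3 + 4*78) = ((-12460 + 15022) - 30329) + (46/3 + 312) = (2562 - 30329) + 982/3 = -27767 + 982/3 = -82319/3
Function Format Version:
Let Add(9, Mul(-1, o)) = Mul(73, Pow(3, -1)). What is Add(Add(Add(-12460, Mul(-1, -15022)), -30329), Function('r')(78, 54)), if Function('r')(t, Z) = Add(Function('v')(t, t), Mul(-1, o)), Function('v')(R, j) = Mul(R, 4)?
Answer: Rational(-82319, 3) ≈ -27440.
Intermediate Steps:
Function('v')(R, j) = Mul(4, R)
o = Rational(-46, 3) (o = Add(9, Mul(-1, Mul(73, Pow(3, -1)))) = Add(9, Mul(-1, Mul(73, Rational(1, 3)))) = Add(9, Mul(-1, Rational(73, 3))) = Add(9, Rational(-73, 3)) = Rational(-46, 3) ≈ -15.333)
Function('r')(t, Z) = Add(Rational(46, 3), Mul(4, t)) (Function('r')(t, Z) = Add(Mul(4, t), Mul(-1, Rational(-46, 3))) = Add(Mul(4, t), Rational(46, 3)) = Add(Rational(46, 3), Mul(4, t)))
Add(Add(Add(-12460, Mul(-1, -15022)), -30329), Function('r')(78, 54)) = Add(Add(Add(-12460, Mul(-1, -15022)), -30329), Add(Rational(46, 3), Mul(4, 78))) = Add(Add(Add(-12460, 15022), -30329), Add(Rational(46, 3), 312)) = Add(Add(2562, -30329), Rational(982, 3)) = Add(-27767, Rational(982, 3)) = Rational(-82319, 3)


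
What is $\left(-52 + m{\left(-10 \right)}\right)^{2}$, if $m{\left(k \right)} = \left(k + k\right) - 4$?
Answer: $5776$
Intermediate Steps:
$m{\left(k \right)} = -4 + 2 k$ ($m{\left(k \right)} = 2 k - 4 = -4 + 2 k$)
$\left(-52 + m{\left(-10 \right)}\right)^{2} = \left(-52 + \left(-4 + 2 \left(-10\right)\right)\right)^{2} = \left(-52 - 24\right)^{2} = \left(-76\right)^{2} = 5776$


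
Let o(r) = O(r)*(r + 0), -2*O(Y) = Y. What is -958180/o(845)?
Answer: 383272/142805 ≈ 2.6839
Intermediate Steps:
O(Y) = -Y/2
o(r) = -r²/2 (o(r) = (-r/2)*(r + 0) = (-r/2)*r = -r²/2)
-958180/o(845) = -958180/((-½*845²)) = -958180/((-½*714025)) = -958180/(-714025/2) = -958180*(-2/714025) = 383272/142805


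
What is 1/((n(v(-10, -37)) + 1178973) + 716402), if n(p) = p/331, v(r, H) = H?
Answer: 331/627369088 ≈ 5.2760e-7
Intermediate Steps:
n(p) = p/331 (n(p) = p*(1/331) = p/331)
1/((n(v(-10, -37)) + 1178973) + 716402) = 1/(((1/331)*(-37) + 1178973) + 716402) = 1/((-37/331 + 1178973) + 716402) = 1/(390240026/331 + 716402) = 1/(627369088/331) = 331/627369088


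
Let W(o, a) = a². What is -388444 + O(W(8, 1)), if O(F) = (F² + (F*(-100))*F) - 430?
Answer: -388973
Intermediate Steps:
O(F) = -430 - 99*F² (O(F) = (F² + (-100*F)*F) - 430 = (F² - 100*F²) - 430 = -99*F² - 430 = -430 - 99*F²)
-388444 + O(W(8, 1)) = -388444 + (-430 - 99*(1²)²) = -388444 + (-430 - 99*1²) = -388444 + (-430 - 99*1) = -388444 + (-430 - 99) = -388444 - 529 = -388973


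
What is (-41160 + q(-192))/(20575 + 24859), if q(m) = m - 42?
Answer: -20697/22717 ≈ -0.91108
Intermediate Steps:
q(m) = -42 + m
(-41160 + q(-192))/(20575 + 24859) = (-41160 + (-42 - 192))/(20575 + 24859) = (-41160 - 234)/45434 = -41394*1/45434 = -20697/22717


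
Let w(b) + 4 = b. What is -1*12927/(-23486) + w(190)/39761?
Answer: 518358843/933826846 ≈ 0.55509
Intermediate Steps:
w(b) = -4 + b
-1*12927/(-23486) + w(190)/39761 = -1*12927/(-23486) + (-4 + 190)/39761 = -12927*(-1/23486) + 186*(1/39761) = 12927/23486 + 186/39761 = 518358843/933826846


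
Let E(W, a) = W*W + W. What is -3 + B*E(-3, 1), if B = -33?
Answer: -201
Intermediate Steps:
E(W, a) = W + W² (E(W, a) = W² + W = W + W²)
-3 + B*E(-3, 1) = -3 - (-99)*(1 - 3) = -3 - (-99)*(-2) = -3 - 33*6 = -3 - 198 = -201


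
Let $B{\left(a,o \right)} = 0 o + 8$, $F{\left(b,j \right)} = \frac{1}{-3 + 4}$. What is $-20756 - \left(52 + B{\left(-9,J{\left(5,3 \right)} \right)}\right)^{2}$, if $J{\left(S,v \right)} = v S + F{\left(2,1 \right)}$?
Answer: $-24356$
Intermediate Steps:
$F{\left(b,j \right)} = 1$ ($F{\left(b,j \right)} = 1^{-1} = 1$)
$J{\left(S,v \right)} = 1 + S v$ ($J{\left(S,v \right)} = v S + 1 = S v + 1 = 1 + S v$)
$B{\left(a,o \right)} = 8$ ($B{\left(a,o \right)} = 0 + 8 = 8$)
$-20756 - \left(52 + B{\left(-9,J{\left(5,3 \right)} \right)}\right)^{2} = -20756 - \left(52 + 8\right)^{2} = -20756 - 60^{2} = -20756 - 3600 = -24356$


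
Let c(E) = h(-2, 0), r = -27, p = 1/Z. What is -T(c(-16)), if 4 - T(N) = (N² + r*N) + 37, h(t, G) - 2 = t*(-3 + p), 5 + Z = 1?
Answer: -497/4 ≈ -124.25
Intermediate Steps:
Z = -4 (Z = -5 + 1 = -4)
p = -¼ (p = 1/(-4) = -¼ ≈ -0.25000)
h(t, G) = 2 - 13*t/4 (h(t, G) = 2 + t*(-3 - ¼) = 2 + t*(-13/4) = 2 - 13*t/4)
c(E) = 17/2 (c(E) = 2 - 13/4*(-2) = 2 + 13/2 = 17/2)
T(N) = -33 - N² + 27*N (T(N) = 4 - ((N² - 27*N) + 37) = 4 - (37 + N² - 27*N) = 4 + (-37 - N² + 27*N) = -33 - N² + 27*N)
-T(c(-16)) = -(-33 - (17/2)² + 27*(17/2)) = -(-33 - 1*289/4 + 459/2) = -(-33 - 289/4 + 459/2) = -1*497/4 = -497/4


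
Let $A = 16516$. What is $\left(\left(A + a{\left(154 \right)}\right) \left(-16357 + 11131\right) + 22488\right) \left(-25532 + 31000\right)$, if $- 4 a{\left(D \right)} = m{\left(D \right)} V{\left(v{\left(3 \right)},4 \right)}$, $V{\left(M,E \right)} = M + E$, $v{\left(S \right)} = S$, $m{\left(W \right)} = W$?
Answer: $-464133250428$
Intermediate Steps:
$V{\left(M,E \right)} = E + M$
$a{\left(D \right)} = - \frac{7 D}{4}$ ($a{\left(D \right)} = - \frac{D \left(4 + 3\right)}{4} = - \frac{D 7}{4} = - \frac{7 D}{4}$)
$\left(\left(A + a{\left(154 \right)}\right) \left(-16357 + 11131\right) + 22488\right) \left(-25532 + 31000\right) = \left(\left(16516 - \frac{539}{2}\right) \left(-16357 + 11131\right) + 22488\right) \left(-25532 + 31000\right) = \left(\left(16516 - \frac{539}{2}\right) \left(-5226\right) + 22488\right) 5468 = \left(\frac{32493}{2} \left(-5226\right) + 22488\right) 5468 = \left(-84904209 + 22488\right) 5468 = \left(-84881721\right) 5468 = -464133250428$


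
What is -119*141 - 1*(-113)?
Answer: -16666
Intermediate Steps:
-119*141 - 1*(-113) = -16779 + 113 = -16666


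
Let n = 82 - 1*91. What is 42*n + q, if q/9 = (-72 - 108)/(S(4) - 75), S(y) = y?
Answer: -25218/71 ≈ -355.18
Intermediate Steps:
n = -9 (n = 82 - 91 = -9)
q = 1620/71 (q = 9*((-72 - 108)/(4 - 75)) = 9*(-180/(-71)) = 9*(-180*(-1/71)) = 9*(180/71) = 1620/71 ≈ 22.817)
42*n + q = 42*(-9) + 1620/71 = -378 + 1620/71 = -25218/71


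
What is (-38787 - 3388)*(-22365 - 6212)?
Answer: 1205234975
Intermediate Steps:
(-38787 - 3388)*(-22365 - 6212) = -42175*(-28577) = 1205234975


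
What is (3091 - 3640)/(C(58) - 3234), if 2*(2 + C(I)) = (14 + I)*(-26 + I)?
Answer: 549/2084 ≈ 0.26344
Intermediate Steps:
C(I) = -2 + (-26 + I)*(14 + I)/2 (C(I) = -2 + ((14 + I)*(-26 + I))/2 = -2 + ((-26 + I)*(14 + I))/2 = -2 + (-26 + I)*(14 + I)/2)
(3091 - 3640)/(C(58) - 3234) = (3091 - 3640)/((-184 + (½)*58² - 6*58) - 3234) = -549/((-184 + (½)*3364 - 348) - 3234) = -549/((-184 + 1682 - 348) - 3234) = -549/(1150 - 3234) = -549/(-2084) = -549*(-1/2084) = 549/2084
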